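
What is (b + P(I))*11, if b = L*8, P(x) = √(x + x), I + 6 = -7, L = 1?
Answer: 88 + 11*I*√26 ≈ 88.0 + 56.089*I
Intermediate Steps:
I = -13 (I = -6 - 7 = -13)
P(x) = √2*√x (P(x) = √(2*x) = √2*√x)
b = 8 (b = 1*8 = 8)
(b + P(I))*11 = (8 + √2*√(-13))*11 = (8 + √2*(I*√13))*11 = (8 + I*√26)*11 = 88 + 11*I*√26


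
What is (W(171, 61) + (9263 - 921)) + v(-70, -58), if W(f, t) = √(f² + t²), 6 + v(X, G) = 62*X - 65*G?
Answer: 7766 + √32962 ≈ 7947.6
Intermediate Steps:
v(X, G) = -6 - 65*G + 62*X (v(X, G) = -6 + (62*X - 65*G) = -6 + (-65*G + 62*X) = -6 - 65*G + 62*X)
(W(171, 61) + (9263 - 921)) + v(-70, -58) = (√(171² + 61²) + (9263 - 921)) + (-6 - 65*(-58) + 62*(-70)) = (√(29241 + 3721) + 8342) + (-6 + 3770 - 4340) = (√32962 + 8342) - 576 = (8342 + √32962) - 576 = 7766 + √32962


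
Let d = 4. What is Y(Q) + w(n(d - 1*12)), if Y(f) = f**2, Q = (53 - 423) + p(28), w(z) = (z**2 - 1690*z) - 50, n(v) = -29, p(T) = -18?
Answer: 200345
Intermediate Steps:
w(z) = -50 + z**2 - 1690*z
Q = -388 (Q = (53 - 423) - 18 = -370 - 18 = -388)
Y(Q) + w(n(d - 1*12)) = (-388)**2 + (-50 + (-29)**2 - 1690*(-29)) = 150544 + (-50 + 841 + 49010) = 150544 + 49801 = 200345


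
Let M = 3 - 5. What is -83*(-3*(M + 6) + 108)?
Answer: -7968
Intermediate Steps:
M = -2
-83*(-3*(M + 6) + 108) = -83*(-3*(-2 + 6) + 108) = -83*(-3*4 + 108) = -83*(-12 + 108) = -83*96 = -7968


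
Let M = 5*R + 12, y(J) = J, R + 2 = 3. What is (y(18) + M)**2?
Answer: 1225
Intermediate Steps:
R = 1 (R = -2 + 3 = 1)
M = 17 (M = 5*1 + 12 = 5 + 12 = 17)
(y(18) + M)**2 = (18 + 17)**2 = 35**2 = 1225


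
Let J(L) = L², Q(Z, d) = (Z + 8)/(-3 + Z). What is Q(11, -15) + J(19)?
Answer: 2907/8 ≈ 363.38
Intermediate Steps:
Q(Z, d) = (8 + Z)/(-3 + Z)
Q(11, -15) + J(19) = (8 + 11)/(-3 + 11) + 19² = 19/8 + 361 = 2907/8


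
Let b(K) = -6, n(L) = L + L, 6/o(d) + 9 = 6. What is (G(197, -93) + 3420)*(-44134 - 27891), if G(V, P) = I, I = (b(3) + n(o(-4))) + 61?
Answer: -249998775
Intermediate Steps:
o(d) = -2 (o(d) = 6/(-9 + 6) = 6/(-3) = 6*(-⅓) = -2)
n(L) = 2*L
I = 51 (I = (-6 + 2*(-2)) + 61 = (-6 - 4) + 61 = -10 + 61 = 51)
G(V, P) = 51
(G(197, -93) + 3420)*(-44134 - 27891) = (51 + 3420)*(-44134 - 27891) = 3471*(-72025) = -249998775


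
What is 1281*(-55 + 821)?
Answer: 981246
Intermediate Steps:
1281*(-55 + 821) = 1281*766 = 981246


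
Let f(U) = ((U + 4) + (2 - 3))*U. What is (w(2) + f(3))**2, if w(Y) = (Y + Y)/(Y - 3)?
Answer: 196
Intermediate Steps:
w(Y) = 2*Y/(-3 + Y) (w(Y) = (2*Y)/(-3 + Y) = 2*Y/(-3 + Y))
f(U) = U*(3 + U) (f(U) = ((4 + U) - 1)*U = (3 + U)*U = U*(3 + U))
(w(2) + f(3))**2 = (2*2/(-3 + 2) + 3*(3 + 3))**2 = (2*2/(-1) + 3*6)**2 = (2*2*(-1) + 18)**2 = (-4 + 18)**2 = 14**2 = 196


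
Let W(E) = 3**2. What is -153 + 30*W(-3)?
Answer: 117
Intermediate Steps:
W(E) = 9
-153 + 30*W(-3) = -153 + 30*9 = -153 + 270 = 117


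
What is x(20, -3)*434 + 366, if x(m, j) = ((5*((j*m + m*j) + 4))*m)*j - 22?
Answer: 15094018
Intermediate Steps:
x(m, j) = -22 + j*m*(20 + 10*j*m) (x(m, j) = ((5*((j*m + j*m) + 4))*m)*j - 22 = ((5*(2*j*m + 4))*m)*j - 22 = ((5*(4 + 2*j*m))*m)*j - 22 = ((20 + 10*j*m)*m)*j - 22 = (m*(20 + 10*j*m))*j - 22 = j*m*(20 + 10*j*m) - 22 = -22 + j*m*(20 + 10*j*m))
x(20, -3)*434 + 366 = (-22 + 10*(-3)²*20² + 20*(-3)*20)*434 + 366 = (-22 + 10*9*400 - 1200)*434 + 366 = (-22 + 36000 - 1200)*434 + 366 = 34778*434 + 366 = 15093652 + 366 = 15094018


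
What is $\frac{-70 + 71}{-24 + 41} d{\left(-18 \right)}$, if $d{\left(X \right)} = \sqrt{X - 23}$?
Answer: $\frac{i \sqrt{41}}{17} \approx 0.37665 i$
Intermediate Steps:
$d{\left(X \right)} = \sqrt{-23 + X}$
$\frac{-70 + 71}{-24 + 41} d{\left(-18 \right)} = \frac{-70 + 71}{-24 + 41} \sqrt{-23 - 18} = 1 \cdot \frac{1}{17} \sqrt{-41} = 1 \cdot \frac{1}{17} i \sqrt{41} = \frac{i \sqrt{41}}{17}$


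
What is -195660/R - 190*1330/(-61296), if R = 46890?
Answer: -400201/7983804 ≈ -0.050127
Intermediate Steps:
-195660/R - 190*1330/(-61296) = -195660/46890 - 190*1330/(-61296) = -195660*1/46890 - 252700*(-1/61296) = -2174/521 + 63175/15324 = -400201/7983804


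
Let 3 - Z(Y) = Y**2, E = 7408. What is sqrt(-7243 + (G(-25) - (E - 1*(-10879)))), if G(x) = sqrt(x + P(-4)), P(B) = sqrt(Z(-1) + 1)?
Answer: sqrt(-25530 + sqrt(-25 + sqrt(3))) ≈ 0.015 + 159.78*I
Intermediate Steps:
Z(Y) = 3 - Y**2
P(B) = sqrt(3) (P(B) = sqrt((3 - 1*(-1)**2) + 1) = sqrt((3 - 1*1) + 1) = sqrt((3 - 1) + 1) = sqrt(2 + 1) = sqrt(3))
G(x) = sqrt(x + sqrt(3))
sqrt(-7243 + (G(-25) - (E - 1*(-10879)))) = sqrt(-7243 + (sqrt(-25 + sqrt(3)) - (7408 - 1*(-10879)))) = sqrt(-7243 + (sqrt(-25 + sqrt(3)) - (7408 + 10879))) = sqrt(-7243 + (sqrt(-25 + sqrt(3)) - 1*18287)) = sqrt(-7243 + (sqrt(-25 + sqrt(3)) - 18287)) = sqrt(-7243 + (-18287 + sqrt(-25 + sqrt(3)))) = sqrt(-25530 + sqrt(-25 + sqrt(3)))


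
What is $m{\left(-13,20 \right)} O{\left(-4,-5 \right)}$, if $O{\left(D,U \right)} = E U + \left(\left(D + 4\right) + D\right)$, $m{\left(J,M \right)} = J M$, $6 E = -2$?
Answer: $\frac{1820}{3} \approx 606.67$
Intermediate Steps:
$E = - \frac{1}{3}$ ($E = \frac{1}{6} \left(-2\right) = - \frac{1}{3} \approx -0.33333$)
$O{\left(D,U \right)} = 4 + 2 D - \frac{U}{3}$ ($O{\left(D,U \right)} = - \frac{U}{3} + \left(\left(D + 4\right) + D\right) = - \frac{U}{3} + \left(\left(4 + D\right) + D\right) = - \frac{U}{3} + \left(4 + 2 D\right) = 4 + 2 D - \frac{U}{3}$)
$m{\left(-13,20 \right)} O{\left(-4,-5 \right)} = \left(-13\right) 20 \left(4 + 2 \left(-4\right) - - \frac{5}{3}\right) = - 260 \left(4 - 8 + \frac{5}{3}\right) = \left(-260\right) \left(- \frac{7}{3}\right) = \frac{1820}{3}$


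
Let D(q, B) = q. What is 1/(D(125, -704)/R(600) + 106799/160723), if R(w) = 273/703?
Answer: 43877379/14152689752 ≈ 0.0031003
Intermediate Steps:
R(w) = 273/703 (R(w) = 273*(1/703) = 273/703)
1/(D(125, -704)/R(600) + 106799/160723) = 1/(125/(273/703) + 106799/160723) = 1/(125*(703/273) + 106799*(1/160723)) = 1/(87875/273 + 106799/160723) = 1/(14152689752/43877379) = 43877379/14152689752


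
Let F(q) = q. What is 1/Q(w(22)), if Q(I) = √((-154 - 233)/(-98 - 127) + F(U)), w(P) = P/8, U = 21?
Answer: 5*√142/284 ≈ 0.20980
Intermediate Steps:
w(P) = P/8 (w(P) = P*(⅛) = P/8)
Q(I) = 2*√142/5 (Q(I) = √((-154 - 233)/(-98 - 127) + 21) = √(-387/(-225) + 21) = √(-387*(-1/225) + 21) = √(43/25 + 21) = √(568/25) = 2*√142/5)
1/Q(w(22)) = 1/(2*√142/5) = 5*√142/284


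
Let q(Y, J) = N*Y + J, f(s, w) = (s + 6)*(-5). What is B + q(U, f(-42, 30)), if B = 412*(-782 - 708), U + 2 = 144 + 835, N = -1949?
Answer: -2517873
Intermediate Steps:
f(s, w) = -30 - 5*s (f(s, w) = (6 + s)*(-5) = -30 - 5*s)
U = 977 (U = -2 + (144 + 835) = -2 + 979 = 977)
q(Y, J) = J - 1949*Y (q(Y, J) = -1949*Y + J = J - 1949*Y)
B = -613880 (B = 412*(-1490) = -613880)
B + q(U, f(-42, 30)) = -613880 + ((-30 - 5*(-42)) - 1949*977) = -613880 + ((-30 + 210) - 1904173) = -613880 + (180 - 1904173) = -613880 - 1903993 = -2517873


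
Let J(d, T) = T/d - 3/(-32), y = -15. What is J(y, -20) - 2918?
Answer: -279991/96 ≈ -2916.6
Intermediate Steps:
J(d, T) = 3/32 + T/d (J(d, T) = T/d - 3*(-1/32) = T/d + 3/32 = 3/32 + T/d)
J(y, -20) - 2918 = (3/32 - 20/(-15)) - 2918 = (3/32 - 20*(-1/15)) - 2918 = (3/32 + 4/3) - 2918 = 137/96 - 2918 = -279991/96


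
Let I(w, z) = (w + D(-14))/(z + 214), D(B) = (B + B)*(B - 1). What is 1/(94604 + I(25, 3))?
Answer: 217/20529513 ≈ 1.0570e-5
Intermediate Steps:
D(B) = 2*B*(-1 + B) (D(B) = (2*B)*(-1 + B) = 2*B*(-1 + B))
I(w, z) = (420 + w)/(214 + z) (I(w, z) = (w + 2*(-14)*(-1 - 14))/(z + 214) = (w + 2*(-14)*(-15))/(214 + z) = (w + 420)/(214 + z) = (420 + w)/(214 + z))
1/(94604 + I(25, 3)) = 1/(94604 + (420 + 25)/(214 + 3)) = 1/(94604 + 445/217) = 1/(20529513/217) = 217/20529513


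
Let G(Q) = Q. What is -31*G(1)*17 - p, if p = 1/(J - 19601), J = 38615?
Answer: -10020379/19014 ≈ -527.00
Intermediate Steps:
p = 1/19014 (p = 1/(38615 - 19601) = 1/19014 ≈ 5.2593e-5)
-31*G(1)*17 - p = -31*1*17 - 1*1/19014 = -31*17 - 1/19014 = -527 - 1/19014 = -10020379/19014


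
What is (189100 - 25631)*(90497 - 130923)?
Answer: -6608397794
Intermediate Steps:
(189100 - 25631)*(90497 - 130923) = 163469*(-40426) = -6608397794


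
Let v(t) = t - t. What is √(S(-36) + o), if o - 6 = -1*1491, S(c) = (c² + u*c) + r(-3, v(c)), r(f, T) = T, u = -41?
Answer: 3*√143 ≈ 35.875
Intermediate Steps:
v(t) = 0
S(c) = c² - 41*c (S(c) = (c² - 41*c) + 0 = c² - 41*c)
o = -1485 (o = 6 - 1*1491 = 6 - 1491 = -1485)
√(S(-36) + o) = √(-36*(-41 - 36) - 1485) = √(-36*(-77) - 1485) = √(2772 - 1485) = √1287 = 3*√143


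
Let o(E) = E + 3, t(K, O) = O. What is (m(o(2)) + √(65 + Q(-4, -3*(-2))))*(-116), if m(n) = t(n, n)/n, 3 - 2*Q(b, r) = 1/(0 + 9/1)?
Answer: -116 - 116*√598/3 ≈ -1061.6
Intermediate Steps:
Q(b, r) = 13/9 (Q(b, r) = 3/2 - 1/(2*(0 + 9/1)) = 3/2 - 1/(2*(0 + 9*1)) = 3/2 - 1/(2*(0 + 9)) = 3/2 - ½/9 = 3/2 - ½*⅑ = 3/2 - 1/18 = 13/9)
o(E) = 3 + E
m(n) = 1 (m(n) = n/n = 1)
(m(o(2)) + √(65 + Q(-4, -3*(-2))))*(-116) = (1 + √(65 + 13/9))*(-116) = (1 + √(598/9))*(-116) = (1 + √598/3)*(-116) = -116 - 116*√598/3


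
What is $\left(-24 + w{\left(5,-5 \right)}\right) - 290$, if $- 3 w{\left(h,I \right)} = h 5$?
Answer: $- \frac{967}{3} \approx -322.33$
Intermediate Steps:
$w{\left(h,I \right)} = - \frac{5 h}{3}$ ($w{\left(h,I \right)} = - \frac{h 5}{3} = - \frac{5 h}{3}$)
$\left(-24 + w{\left(5,-5 \right)}\right) - 290 = \left(-24 - \frac{25}{3}\right) - 290 = - \frac{97}{3} - 290 = - \frac{967}{3}$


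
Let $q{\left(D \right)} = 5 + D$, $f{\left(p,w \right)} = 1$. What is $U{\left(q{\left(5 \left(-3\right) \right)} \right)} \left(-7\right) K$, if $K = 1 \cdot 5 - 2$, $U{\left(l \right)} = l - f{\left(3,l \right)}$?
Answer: $231$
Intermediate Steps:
$U{\left(l \right)} = -1 + l$ ($U{\left(l \right)} = l - 1 = -1 + l$)
$K = 3$ ($K = 5 - 2 = 3$)
$U{\left(q{\left(5 \left(-3\right) \right)} \right)} \left(-7\right) K = \left(-1 + \left(5 + 5 \left(-3\right)\right)\right) \left(-7\right) 3 = \left(-1 + \left(5 - 15\right)\right) \left(-7\right) 3 = \left(-1 - 10\right) \left(-7\right) 3 = \left(-11\right) \left(-7\right) 3 = 77 \cdot 3 = 231$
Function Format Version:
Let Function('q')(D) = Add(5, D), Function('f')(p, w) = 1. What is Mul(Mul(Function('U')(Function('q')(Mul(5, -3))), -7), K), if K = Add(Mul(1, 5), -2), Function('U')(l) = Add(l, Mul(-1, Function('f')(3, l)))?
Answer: 231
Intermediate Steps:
Function('U')(l) = Add(-1, l) (Function('U')(l) = Add(l, Mul(-1, 1)) = Add(l, -1) = Add(-1, l))
K = 3 (K = Add(5, -2) = 3)
Mul(Mul(Function('U')(Function('q')(Mul(5, -3))), -7), K) = Mul(Mul(Add(-1, Add(5, Mul(5, -3))), -7), 3) = Mul(Mul(Add(-1, Add(5, -15)), -7), 3) = Mul(Mul(Add(-1, -10), -7), 3) = Mul(Mul(-11, -7), 3) = Mul(77, 3) = 231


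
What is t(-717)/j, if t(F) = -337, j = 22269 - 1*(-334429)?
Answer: -337/356698 ≈ -0.00094478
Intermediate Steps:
j = 356698 (j = 22269 + 334429 = 356698)
t(-717)/j = -337/356698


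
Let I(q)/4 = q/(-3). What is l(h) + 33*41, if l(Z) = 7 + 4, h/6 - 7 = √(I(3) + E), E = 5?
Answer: 1364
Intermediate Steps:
I(q) = -4*q/3 (I(q) = 4*(q/(-3)) = 4*(q*(-⅓)) = 4*(-q/3) = -4*q/3)
h = 48 (h = 42 + 6*√(-4/3*3 + 5) = 42 + 6*√(-4 + 5) = 42 + 6*√1 = 42 + 6*1 = 42 + 6 = 48)
l(Z) = 11
l(h) + 33*41 = 11 + 33*41 = 11 + 1353 = 1364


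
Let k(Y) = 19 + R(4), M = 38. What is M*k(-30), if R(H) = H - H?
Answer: 722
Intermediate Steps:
R(H) = 0
k(Y) = 19 (k(Y) = 19 + 0 = 19)
M*k(-30) = 38*19 = 722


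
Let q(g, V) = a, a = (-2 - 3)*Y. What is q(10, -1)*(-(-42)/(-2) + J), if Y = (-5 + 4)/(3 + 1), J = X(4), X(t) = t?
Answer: -85/4 ≈ -21.250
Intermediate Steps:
J = 4
Y = -¼ (Y = -1/4 = -1*¼ = -¼ ≈ -0.25000)
a = 5/4 (a = (-2 - 3)*(-¼) = -5*(-¼) = 5/4 ≈ 1.2500)
q(g, V) = 5/4
q(10, -1)*(-(-42)/(-2) + J) = 5*(-(-42)/(-2) + 4)/4 = 5*(-(-42)*(-1)/2 + 4)/4 = 5*(-6*7/2 + 4)/4 = 5*(-21 + 4)/4 = (5/4)*(-17) = -85/4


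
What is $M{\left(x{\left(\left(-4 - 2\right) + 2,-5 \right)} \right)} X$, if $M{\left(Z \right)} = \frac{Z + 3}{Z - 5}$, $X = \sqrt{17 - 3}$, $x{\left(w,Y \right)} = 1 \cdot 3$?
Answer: $- 3 \sqrt{14} \approx -11.225$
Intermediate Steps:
$x{\left(w,Y \right)} = 3$
$X = \sqrt{14} \approx 3.7417$
$M{\left(Z \right)} = \frac{3 + Z}{-5 + Z}$
$M{\left(x{\left(\left(-4 - 2\right) + 2,-5 \right)} \right)} X = \frac{3 + 3}{-5 + 3} \sqrt{14} = \frac{1}{-2} \cdot 6 \sqrt{14} = \left(- \frac{1}{2}\right) 6 \sqrt{14} = - 3 \sqrt{14}$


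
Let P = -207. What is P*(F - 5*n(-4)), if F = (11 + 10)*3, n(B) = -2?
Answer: -15111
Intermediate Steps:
F = 63 (F = 21*3 = 63)
P*(F - 5*n(-4)) = -207*(63 - 5*(-2)) = -207*(63 + 10) = -207*73 = -15111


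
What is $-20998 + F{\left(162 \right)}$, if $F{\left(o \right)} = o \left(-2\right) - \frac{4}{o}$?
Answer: $- \frac{1727084}{81} \approx -21322.0$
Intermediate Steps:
$F{\left(o \right)} = - \frac{4}{o} - 2 o$ ($F{\left(o \right)} = - 2 o - \frac{4}{o} = - \frac{4}{o} - 2 o$)
$-20998 + F{\left(162 \right)} = -20998 - \left(324 + \frac{4}{162}\right) = -20998 - \frac{26246}{81} = - \frac{1727084}{81}$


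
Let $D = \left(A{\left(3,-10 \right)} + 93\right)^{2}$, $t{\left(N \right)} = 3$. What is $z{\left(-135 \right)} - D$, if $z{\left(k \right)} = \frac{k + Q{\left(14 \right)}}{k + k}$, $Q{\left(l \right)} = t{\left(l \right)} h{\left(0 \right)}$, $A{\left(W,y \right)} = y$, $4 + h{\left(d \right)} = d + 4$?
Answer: $- \frac{13777}{2} \approx -6888.5$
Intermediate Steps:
$h{\left(d \right)} = d$ ($h{\left(d \right)} = -4 + \left(d + 4\right) = -4 + \left(4 + d\right) = d$)
$Q{\left(l \right)} = 0$ ($Q{\left(l \right)} = 3 \cdot 0 = 0$)
$D = 6889$ ($D = \left(-10 + 93\right)^{2} = 83^{2} = 6889$)
$z{\left(k \right)} = \frac{1}{2}$ ($z{\left(k \right)} = \frac{k + 0}{k + k} = \frac{k}{2 k} = k \frac{1}{2 k} = \frac{1}{2}$)
$z{\left(-135 \right)} - D = \frac{1}{2} - 6889 = - \frac{13777}{2}$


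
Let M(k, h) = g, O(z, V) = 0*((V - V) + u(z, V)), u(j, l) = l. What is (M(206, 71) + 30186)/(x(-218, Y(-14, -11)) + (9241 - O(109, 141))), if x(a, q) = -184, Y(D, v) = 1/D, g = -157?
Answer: 30029/9057 ≈ 3.3156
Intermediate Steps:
O(z, V) = 0 (O(z, V) = 0*((V - V) + V) = 0*(0 + V) = 0*V = 0)
M(k, h) = -157
(M(206, 71) + 30186)/(x(-218, Y(-14, -11)) + (9241 - O(109, 141))) = (-157 + 30186)/(-184 + (9241 - 1*0)) = 30029/(-184 + (9241 + 0)) = 30029/(-184 + 9241) = 30029/9057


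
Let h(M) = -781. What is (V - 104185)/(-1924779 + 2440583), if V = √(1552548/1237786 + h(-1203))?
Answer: -104185/515804 + I*√298664863450987/319227484972 ≈ -0.20199 + 5.4137e-5*I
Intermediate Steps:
V = I*√298664863450987/618893 (V = √(1552548/1237786 - 781) = √(1552548*(1/1237786) - 781) = √(776274/618893 - 781) = √(-482579159/618893) = I*√298664863450987/618893 ≈ 27.924*I)
(V - 104185)/(-1924779 + 2440583) = (I*√298664863450987/618893 - 104185)/(-1924779 + 2440583) = (-104185 + I*√298664863450987/618893)/515804 = (-104185 + I*√298664863450987/618893)*(1/515804) = -104185/515804 + I*√298664863450987/319227484972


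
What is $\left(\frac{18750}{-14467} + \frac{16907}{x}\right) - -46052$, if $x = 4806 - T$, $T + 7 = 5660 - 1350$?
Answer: $\frac{335351007171}{7276901} \approx 46084.0$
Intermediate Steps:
$T = 4303$ ($T = -7 + \left(5660 - 1350\right) = -7 + 4310 = 4303$)
$x = 503$ ($x = 4806 - 4303 = 503$)
$\left(\frac{18750}{-14467} + \frac{16907}{x}\right) - -46052 = \left(\frac{18750}{-14467} + \frac{16907}{503}\right) - -46052 = \left(18750 \left(- \frac{1}{14467}\right) + 16907 \cdot \frac{1}{503}\right) + 46052 = \left(- \frac{18750}{14467} + \frac{16907}{503}\right) + 46052 = \frac{235162319}{7276901} + 46052 = \frac{335351007171}{7276901}$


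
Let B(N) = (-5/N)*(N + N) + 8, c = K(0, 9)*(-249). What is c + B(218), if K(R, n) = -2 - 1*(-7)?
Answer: -1247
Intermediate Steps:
K(R, n) = 5 (K(R, n) = -2 + 7 = 5)
c = -1245 (c = 5*(-249) = -1245)
B(N) = -2 (B(N) = (-5/N)*(2*N) + 8 = -10 + 8 = -2)
c + B(218) = -1245 - 2 = -1247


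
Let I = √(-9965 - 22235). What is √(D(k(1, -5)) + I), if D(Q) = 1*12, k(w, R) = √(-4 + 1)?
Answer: √(12 + 10*I*√322) ≈ 9.794 + 9.1609*I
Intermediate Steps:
k(w, R) = I*√3 (k(w, R) = √(-3) = I*√3)
D(Q) = 12
I = 10*I*√322 (I = √(-32200) = 10*I*√322 ≈ 179.44*I)
√(D(k(1, -5)) + I) = √(12 + 10*I*√322)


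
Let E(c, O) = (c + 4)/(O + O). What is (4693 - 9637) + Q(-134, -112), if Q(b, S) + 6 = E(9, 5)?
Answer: -49487/10 ≈ -4948.7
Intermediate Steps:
E(c, O) = (4 + c)/(2*O) (E(c, O) = (4 + c)/((2*O)) = (4 + c)*(1/(2*O)) = (4 + c)/(2*O))
Q(b, S) = -47/10 (Q(b, S) = -6 + (½)*(4 + 9)/5 = -6 + (½)*(⅕)*13 = -6 + 13/10 = -47/10)
(4693 - 9637) + Q(-134, -112) = (4693 - 9637) - 47/10 = -4944 - 47/10 = -49487/10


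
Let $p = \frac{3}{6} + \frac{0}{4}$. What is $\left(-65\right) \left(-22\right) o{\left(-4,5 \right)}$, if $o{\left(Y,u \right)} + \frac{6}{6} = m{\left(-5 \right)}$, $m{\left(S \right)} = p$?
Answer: $-715$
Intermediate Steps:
$p = \frac{1}{2}$ ($p = 3 \cdot \frac{1}{6} + 0 \cdot \frac{1}{4} = \frac{1}{2} + 0 = \frac{1}{2} \approx 0.5$)
$m{\left(S \right)} = \frac{1}{2}$
$o{\left(Y,u \right)} = - \frac{1}{2}$ ($o{\left(Y,u \right)} = -1 + \frac{1}{2} = - \frac{1}{2}$)
$\left(-65\right) \left(-22\right) o{\left(-4,5 \right)} = \left(-65\right) \left(-22\right) \left(- \frac{1}{2}\right) = 1430 \left(- \frac{1}{2}\right) = -715$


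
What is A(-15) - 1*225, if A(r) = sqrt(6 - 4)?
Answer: -225 + sqrt(2) ≈ -223.59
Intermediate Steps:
A(r) = sqrt(2)
A(-15) - 1*225 = sqrt(2) - 1*225 = sqrt(2) - 225 = -225 + sqrt(2)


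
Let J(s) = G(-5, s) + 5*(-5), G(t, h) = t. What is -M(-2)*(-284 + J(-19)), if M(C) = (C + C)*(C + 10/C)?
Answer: 8792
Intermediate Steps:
M(C) = 2*C*(C + 10/C) (M(C) = (2*C)*(C + 10/C) = 2*C*(C + 10/C))
J(s) = -30 (J(s) = -5 + 5*(-5) = -5 - 25 = -30)
-M(-2)*(-284 + J(-19)) = -(20 + 2*(-2)**2)*(-284 - 30) = -(20 + 2*4)*(-314) = -(20 + 8)*(-314) = -28*(-314) = -1*(-8792) = 8792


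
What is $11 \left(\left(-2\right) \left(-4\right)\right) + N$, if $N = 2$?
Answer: $90$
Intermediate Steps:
$11 \left(\left(-2\right) \left(-4\right)\right) + N = 11 \left(\left(-2\right) \left(-4\right)\right) + 2 = 11 \cdot 8 + 2 = 88 + 2 = 90$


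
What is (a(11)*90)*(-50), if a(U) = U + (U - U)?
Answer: -49500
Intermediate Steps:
a(U) = U (a(U) = U + 0 = U)
(a(11)*90)*(-50) = (11*90)*(-50) = 990*(-50) = -49500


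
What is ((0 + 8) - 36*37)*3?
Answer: -3972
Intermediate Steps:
((0 + 8) - 36*37)*3 = (8 - 1332)*3 = -1324*3 = -3972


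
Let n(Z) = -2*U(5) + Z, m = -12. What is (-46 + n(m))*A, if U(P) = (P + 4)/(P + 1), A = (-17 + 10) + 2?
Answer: 305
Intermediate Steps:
A = -5 (A = -7 + 2 = -5)
U(P) = (4 + P)/(1 + P)
n(Z) = -3 + Z (n(Z) = -2*(4 + 5)/(1 + 5) + Z = -2*9/6 + Z = -9/3 + Z = -2*3/2 + Z = -3 + Z)
(-46 + n(m))*A = (-46 + (-3 - 12))*(-5) = (-46 - 15)*(-5) = -61*(-5) = 305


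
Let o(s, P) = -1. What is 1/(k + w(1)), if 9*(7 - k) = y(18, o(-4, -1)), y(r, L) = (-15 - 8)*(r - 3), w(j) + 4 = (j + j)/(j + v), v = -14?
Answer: 39/1606 ≈ 0.024284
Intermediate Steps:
w(j) = -4 + 2*j/(-14 + j) (w(j) = -4 + (j + j)/(j - 14) = -4 + (2*j)/(-14 + j) = -4 + 2*j/(-14 + j))
y(r, L) = 69 - 23*r (y(r, L) = -23*(-3 + r) = 69 - 23*r)
k = 136/3 (k = 7 - (69 - 23*18)/9 = 7 - (69 - 414)/9 = 7 - ⅑*(-345) = 7 + 115/3 = 136/3 ≈ 45.333)
1/(k + w(1)) = 1/(136/3 + 2*(28 - 1*1)/(-14 + 1)) = 1/(136/3 + 2*(28 - 1)/(-13)) = 1/(136/3 + 2*(-1/13)*27) = 1/(136/3 - 54/13) = 1/(1606/39) = 39/1606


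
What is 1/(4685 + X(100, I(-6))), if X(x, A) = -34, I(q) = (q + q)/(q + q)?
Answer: 1/4651 ≈ 0.00021501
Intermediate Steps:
I(q) = 1 (I(q) = (2*q)/((2*q)) = (2*q)*(1/(2*q)) = 1)
1/(4685 + X(100, I(-6))) = 1/(4685 - 34) = 1/4651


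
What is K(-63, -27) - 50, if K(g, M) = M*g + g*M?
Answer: 3352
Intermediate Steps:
K(g, M) = 2*M*g (K(g, M) = M*g + M*g = 2*M*g)
K(-63, -27) - 50 = 2*(-27)*(-63) - 50 = 3402 - 50 = 3352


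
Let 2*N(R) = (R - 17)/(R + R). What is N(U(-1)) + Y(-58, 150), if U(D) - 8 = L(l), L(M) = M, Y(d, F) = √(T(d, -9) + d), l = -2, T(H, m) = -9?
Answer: -11/24 + I*√67 ≈ -0.45833 + 8.1853*I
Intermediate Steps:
Y(d, F) = √(-9 + d)
U(D) = 6 (U(D) = 8 - 2 = 6)
N(R) = (-17 + R)/(4*R) (N(R) = ((R - 17)/(R + R))/2 = ((-17 + R)/((2*R)))/2 = ((-17 + R)*(1/(2*R)))/2 = ((-17 + R)/(2*R))/2 = (-17 + R)/(4*R))
N(U(-1)) + Y(-58, 150) = (¼)*(-17 + 6)/6 + √(-9 - 58) = (¼)*(⅙)*(-11) + √(-67) = -11/24 + I*√67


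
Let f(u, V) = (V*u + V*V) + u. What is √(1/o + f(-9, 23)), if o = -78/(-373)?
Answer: √1933386/78 ≈ 17.826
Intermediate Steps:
o = 78/373 (o = -78*(-1/373) = 78/373 ≈ 0.20912)
f(u, V) = u + V² + V*u (f(u, V) = (V*u + V²) + u = (V² + V*u) + u = u + V² + V*u)
√(1/o + f(-9, 23)) = √(1/(78/373) + (-9 + 23² + 23*(-9))) = √(373/78 + (-9 + 529 - 207)) = √(373/78 + 313) = √(24787/78) = √1933386/78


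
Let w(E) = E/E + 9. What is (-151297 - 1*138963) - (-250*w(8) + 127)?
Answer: -287887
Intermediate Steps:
w(E) = 10 (w(E) = 1 + 9 = 10)
(-151297 - 1*138963) - (-250*w(8) + 127) = (-151297 - 1*138963) - (-250*10 + 127) = (-151297 - 138963) - (-2500 + 127) = -290260 - 1*(-2373) = -290260 + 2373 = -287887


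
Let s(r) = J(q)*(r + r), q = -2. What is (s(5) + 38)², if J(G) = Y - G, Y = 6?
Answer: 13924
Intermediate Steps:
J(G) = 6 - G
s(r) = 16*r (s(r) = (6 - 1*(-2))*(r + r) = (6 + 2)*(2*r) = 8*(2*r) = 16*r)
(s(5) + 38)² = (16*5 + 38)² = (80 + 38)² = 118² = 13924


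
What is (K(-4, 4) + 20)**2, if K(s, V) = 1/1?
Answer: 441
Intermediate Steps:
K(s, V) = 1
(K(-4, 4) + 20)**2 = (1 + 20)**2 = 21**2 = 441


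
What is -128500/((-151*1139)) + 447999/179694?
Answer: 498216811/153758166 ≈ 3.2403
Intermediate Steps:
-128500/((-151*1139)) + 447999/179694 = -128500/(-171989) + 447999*(1/179694) = -128500*(-1/171989) + 149333/59898 = 128500/171989 + 149333/59898 = 498216811/153758166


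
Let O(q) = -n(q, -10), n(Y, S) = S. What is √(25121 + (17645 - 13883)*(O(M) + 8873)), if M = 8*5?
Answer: √33442967 ≈ 5783.0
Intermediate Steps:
M = 40
O(q) = 10 (O(q) = -1*(-10) = 10)
√(25121 + (17645 - 13883)*(O(M) + 8873)) = √(25121 + (17645 - 13883)*(10 + 8873)) = √(25121 + 3762*8883) = √(25121 + 33417846) = √33442967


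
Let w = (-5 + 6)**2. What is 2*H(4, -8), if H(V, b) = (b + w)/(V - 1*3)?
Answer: -14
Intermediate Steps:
w = 1 (w = 1**2 = 1)
H(V, b) = (1 + b)/(-3 + V) (H(V, b) = (b + 1)/(V - 1*3) = (1 + b)/(V - 3) = (1 + b)/(-3 + V))
2*H(4, -8) = 2*((1 - 8)/(-3 + 4)) = 2*(-7/1) = 2*(1*(-7)) = 2*(-7) = -14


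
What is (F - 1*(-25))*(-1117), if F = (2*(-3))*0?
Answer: -27925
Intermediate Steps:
F = 0 (F = -6*0 = 0)
(F - 1*(-25))*(-1117) = (0 - 1*(-25))*(-1117) = (0 + 25)*(-1117) = 25*(-1117) = -27925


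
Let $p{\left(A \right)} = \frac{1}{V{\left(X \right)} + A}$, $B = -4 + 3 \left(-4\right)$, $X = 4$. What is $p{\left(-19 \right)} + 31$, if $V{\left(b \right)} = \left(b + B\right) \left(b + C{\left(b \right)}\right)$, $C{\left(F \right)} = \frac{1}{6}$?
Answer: $\frac{2138}{69} \approx 30.986$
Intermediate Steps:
$C{\left(F \right)} = \frac{1}{6}$
$B = -16$ ($B = -4 - 12 = -16$)
$V{\left(b \right)} = \left(-16 + b\right) \left(\frac{1}{6} + b\right)$ ($V{\left(b \right)} = \left(b - 16\right) \left(b + \frac{1}{6}\right) = \left(-16 + b\right) \left(\frac{1}{6} + b\right)$)
$p{\left(A \right)} = \frac{1}{-50 + A}$ ($p{\left(A \right)} = \frac{1}{\left(- \frac{8}{3} + 4^{2} - \frac{190}{3}\right) + A} = \frac{1}{\left(- \frac{8}{3} + 16 - \frac{190}{3}\right) + A} = \frac{1}{-50 + A}$)
$p{\left(-19 \right)} + 31 = \frac{1}{-50 - 19} + 31 = \frac{1}{-69} + 31 = - \frac{1}{69} + 31 = \frac{2138}{69}$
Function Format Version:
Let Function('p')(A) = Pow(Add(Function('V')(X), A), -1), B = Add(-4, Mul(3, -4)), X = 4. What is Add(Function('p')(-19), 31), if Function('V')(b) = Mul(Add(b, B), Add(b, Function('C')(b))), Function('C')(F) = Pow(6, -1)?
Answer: Rational(2138, 69) ≈ 30.986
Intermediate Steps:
Function('C')(F) = Rational(1, 6)
B = -16 (B = Add(-4, -12) = -16)
Function('V')(b) = Mul(Add(-16, b), Add(Rational(1, 6), b)) (Function('V')(b) = Mul(Add(b, -16), Add(b, Rational(1, 6))) = Mul(Add(-16, b), Add(Rational(1, 6), b)))
Function('p')(A) = Pow(Add(-50, A), -1) (Function('p')(A) = Pow(Add(Add(Rational(-8, 3), Pow(4, 2), Mul(Rational(-95, 6), 4)), A), -1) = Pow(Add(Add(Rational(-8, 3), 16, Rational(-190, 3)), A), -1) = Pow(Add(-50, A), -1))
Add(Function('p')(-19), 31) = Add(Pow(Add(-50, -19), -1), 31) = Add(Pow(-69, -1), 31) = Add(Rational(-1, 69), 31) = Rational(2138, 69)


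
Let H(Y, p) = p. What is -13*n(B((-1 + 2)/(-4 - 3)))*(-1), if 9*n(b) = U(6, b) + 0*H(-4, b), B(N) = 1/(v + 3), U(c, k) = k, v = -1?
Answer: 13/18 ≈ 0.72222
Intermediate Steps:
B(N) = ½ (B(N) = 1/(-1 + 3) = 1/2 = ½)
n(b) = b/9 (n(b) = (b + 0*b)/9 = (b + 0)/9 = b/9)
-13*n(B((-1 + 2)/(-4 - 3)))*(-1) = -13/(9*2)*(-1) = -13*1/18*(-1) = -13/18*(-1) = 13/18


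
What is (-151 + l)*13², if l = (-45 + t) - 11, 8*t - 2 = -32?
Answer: -142467/4 ≈ -35617.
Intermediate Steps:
t = -15/4 (t = ¼ + (⅛)*(-32) = ¼ - 4 = -15/4 ≈ -3.7500)
l = -239/4 (l = (-45 - 15/4) - 11 = -195/4 - 11 = -239/4 ≈ -59.750)
(-151 + l)*13² = (-151 - 239/4)*13² = -843/4*169 = -142467/4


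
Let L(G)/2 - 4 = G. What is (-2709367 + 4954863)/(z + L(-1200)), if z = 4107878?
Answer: 102068/186613 ≈ 0.54695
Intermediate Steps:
L(G) = 8 + 2*G
(-2709367 + 4954863)/(z + L(-1200)) = (-2709367 + 4954863)/(4107878 + (8 + 2*(-1200))) = 2245496/(4107878 + (8 - 2400)) = 2245496/(4107878 - 2392) = 2245496/4105486 = 2245496*(1/4105486) = 102068/186613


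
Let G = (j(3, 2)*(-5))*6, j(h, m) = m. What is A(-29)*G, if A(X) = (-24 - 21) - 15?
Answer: 3600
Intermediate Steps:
A(X) = -60 (A(X) = -45 - 15 = -60)
G = -60 (G = (2*(-5))*6 = -10*6 = -60)
A(-29)*G = -60*(-60) = 3600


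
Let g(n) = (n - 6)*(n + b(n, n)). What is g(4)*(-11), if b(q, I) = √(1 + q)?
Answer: 88 + 22*√5 ≈ 137.19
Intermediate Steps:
g(n) = (-6 + n)*(n + √(1 + n)) (g(n) = (n - 6)*(n + √(1 + n)) = (-6 + n)*(n + √(1 + n)))
g(4)*(-11) = (4² - 6*4 - 6*√(1 + 4) + 4*√(1 + 4))*(-11) = (16 - 24 - 6*√5 + 4*√5)*(-11) = (-8 - 2*√5)*(-11) = 88 + 22*√5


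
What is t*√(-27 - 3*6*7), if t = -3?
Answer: -9*I*√17 ≈ -37.108*I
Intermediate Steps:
t*√(-27 - 3*6*7) = -3*√(-27 - 3*6*7) = -3*√(-27 - 18*7) = -3*√(-27 - 126) = -9*I*√17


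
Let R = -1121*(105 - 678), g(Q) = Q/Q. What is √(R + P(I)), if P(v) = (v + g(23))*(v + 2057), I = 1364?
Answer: 3*√590222 ≈ 2304.8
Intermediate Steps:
g(Q) = 1
P(v) = (1 + v)*(2057 + v) (P(v) = (v + 1)*(v + 2057) = (1 + v)*(2057 + v))
R = 642333 (R = -1121*(-573) = 642333)
√(R + P(I)) = √(642333 + (2057 + 1364² + 2058*1364)) = √(642333 + (2057 + 1860496 + 2807112)) = √(642333 + 4669665) = √5311998 = 3*√590222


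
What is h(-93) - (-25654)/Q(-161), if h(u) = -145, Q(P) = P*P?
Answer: -3732891/25921 ≈ -144.01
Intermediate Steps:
Q(P) = P²
h(-93) - (-25654)/Q(-161) = -145 - (-25654)/((-161)²) = -145 - (-25654)/25921 = -145 - 1*(-25654/25921) = -145 + 25654/25921 = -3732891/25921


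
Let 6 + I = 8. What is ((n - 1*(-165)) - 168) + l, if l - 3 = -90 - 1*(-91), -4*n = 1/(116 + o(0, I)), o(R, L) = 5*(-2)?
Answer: 423/424 ≈ 0.99764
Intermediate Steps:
I = 2 (I = -6 + 8 = 2)
o(R, L) = -10
n = -1/424 (n = -1/(4*(116 - 10)) = -¼/106 = -¼*1/106 = -1/424 ≈ -0.0023585)
l = 4 (l = 3 + (-90 - 1*(-91)) = 3 + (-90 + 91) = 3 + 1 = 4)
((n - 1*(-165)) - 168) + l = ((-1/424 - 1*(-165)) - 168) + 4 = ((-1/424 + 165) - 168) + 4 = (69959/424 - 168) + 4 = -1273/424 + 4 = 423/424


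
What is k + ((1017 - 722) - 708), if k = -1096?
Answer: -1509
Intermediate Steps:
k + ((1017 - 722) - 708) = -1096 + ((1017 - 722) - 708) = -1096 + (295 - 708) = -1096 - 413 = -1509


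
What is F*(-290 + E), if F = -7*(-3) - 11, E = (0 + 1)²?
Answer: -2890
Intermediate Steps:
E = 1 (E = 1² = 1)
F = 10 (F = 21 - 11 = 10)
F*(-290 + E) = 10*(-290 + 1) = 10*(-289) = -2890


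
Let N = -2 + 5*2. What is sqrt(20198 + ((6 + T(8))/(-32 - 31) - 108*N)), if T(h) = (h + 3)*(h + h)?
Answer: 2*sqrt(43495)/3 ≈ 139.04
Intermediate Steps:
T(h) = 2*h*(3 + h) (T(h) = (3 + h)*(2*h) = 2*h*(3 + h))
N = 8 (N = -2 + 10 = 8)
sqrt(20198 + ((6 + T(8))/(-32 - 31) - 108*N)) = sqrt(20198 + ((6 + 2*8*(3 + 8))/(-32 - 31) - 108*8)) = sqrt(20198 + ((6 + 2*8*11)/(-63) - 864)) = sqrt(20198 + ((6 + 176)*(-1/63) - 864)) = sqrt(20198 + (182*(-1/63) - 864)) = sqrt(20198 + (-26/9 - 864)) = sqrt(20198 - 7802/9) = sqrt(173980/9) = 2*sqrt(43495)/3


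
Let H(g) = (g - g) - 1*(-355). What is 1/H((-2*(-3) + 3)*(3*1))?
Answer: 1/355 ≈ 0.0028169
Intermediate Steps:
H(g) = 355 (H(g) = 0 + 355 = 355)
1/H((-2*(-3) + 3)*(3*1)) = 1/355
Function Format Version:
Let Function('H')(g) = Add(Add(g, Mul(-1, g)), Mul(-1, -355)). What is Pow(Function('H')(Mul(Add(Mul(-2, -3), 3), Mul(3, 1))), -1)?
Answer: Rational(1, 355) ≈ 0.0028169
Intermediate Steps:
Function('H')(g) = 355 (Function('H')(g) = Add(0, 355) = 355)
Pow(Function('H')(Mul(Add(Mul(-2, -3), 3), Mul(3, 1))), -1) = Pow(355, -1) = Rational(1, 355)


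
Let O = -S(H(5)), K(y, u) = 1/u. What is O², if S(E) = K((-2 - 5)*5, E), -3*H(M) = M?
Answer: 9/25 ≈ 0.36000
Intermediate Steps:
H(M) = -M/3
S(E) = 1/E
O = ⅗ (O = -1/((-⅓*5)) = -1/(-5/3) = -1*(-⅗) = ⅗ ≈ 0.60000)
O² = (⅗)² = 9/25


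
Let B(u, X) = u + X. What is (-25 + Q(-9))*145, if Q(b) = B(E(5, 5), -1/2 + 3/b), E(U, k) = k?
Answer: -18125/6 ≈ -3020.8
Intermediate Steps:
B(u, X) = X + u
Q(b) = 9/2 + 3/b (Q(b) = (-1/2 + 3/b) + 5 = 9/2 + 3/b)
(-25 + Q(-9))*145 = (-25 + (9/2 + 3/(-9)))*145 = (-25 + (9/2 + 3*(-1/9)))*145 = (-25 + (9/2 - 1/3))*145 = (-25 + 25/6)*145 = -125/6*145 = -18125/6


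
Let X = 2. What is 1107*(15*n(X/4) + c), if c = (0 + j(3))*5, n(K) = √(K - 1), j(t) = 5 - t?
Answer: 11070 + 16605*I*√2/2 ≈ 11070.0 + 11742.0*I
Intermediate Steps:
n(K) = √(-1 + K)
c = 10 (c = (0 + (5 - 1*3))*5 = (0 + (5 - 3))*5 = (0 + 2)*5 = 2*5 = 10)
1107*(15*n(X/4) + c) = 1107*(15*√(-1 + 2/4) + 10) = 1107*(15*√(-1 + 2*(¼)) + 10) = 1107*(15*√(-1 + ½) + 10) = 1107*(15*√(-½) + 10) = 1107*(15*(I*√2/2) + 10) = 1107*(15*I*√2/2 + 10) = 1107*(10 + 15*I*√2/2) = 11070 + 16605*I*√2/2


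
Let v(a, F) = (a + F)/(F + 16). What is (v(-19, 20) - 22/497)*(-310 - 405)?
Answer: 210925/17892 ≈ 11.789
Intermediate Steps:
v(a, F) = (F + a)/(16 + F)
(v(-19, 20) - 22/497)*(-310 - 405) = ((20 - 19)/(16 + 20) - 22/497)*(-310 - 405) = (1/36 - 22*1/497)*(-715) = ((1/36)*1 - 22/497)*(-715) = (1/36 - 22/497)*(-715) = -295/17892*(-715) = 210925/17892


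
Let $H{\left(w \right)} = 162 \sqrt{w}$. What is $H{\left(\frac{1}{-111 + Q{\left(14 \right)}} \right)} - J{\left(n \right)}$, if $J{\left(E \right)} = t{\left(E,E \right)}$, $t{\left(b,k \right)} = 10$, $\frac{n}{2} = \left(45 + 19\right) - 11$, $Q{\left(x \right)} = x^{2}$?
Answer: $-10 + \frac{162 \sqrt{85}}{85} \approx 7.5714$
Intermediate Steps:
$n = 106$ ($n = 2 \left(\left(45 + 19\right) - 11\right) = 2 \left(64 - 11\right) = 2 \cdot 53 = 106$)
$J{\left(E \right)} = 10$
$H{\left(\frac{1}{-111 + Q{\left(14 \right)}} \right)} - J{\left(n \right)} = 162 \sqrt{\frac{1}{-111 + 14^{2}}} - 10 = 162 \sqrt{\frac{1}{-111 + 196}} - 10 = 162 \sqrt{\frac{1}{85}} - 10 = \frac{162}{\sqrt{85}} - 10 = 162 \frac{\sqrt{85}}{85} - 10 = \frac{162 \sqrt{85}}{85} - 10 = -10 + \frac{162 \sqrt{85}}{85}$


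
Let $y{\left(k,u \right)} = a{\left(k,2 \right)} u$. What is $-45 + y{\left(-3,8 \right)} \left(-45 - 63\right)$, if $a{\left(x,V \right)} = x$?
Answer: $2547$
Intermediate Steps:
$y{\left(k,u \right)} = k u$
$-45 + y{\left(-3,8 \right)} \left(-45 - 63\right) = -45 + \left(-3\right) 8 \left(-45 - 63\right) = -45 - -2592 = -45 + 2592 = 2547$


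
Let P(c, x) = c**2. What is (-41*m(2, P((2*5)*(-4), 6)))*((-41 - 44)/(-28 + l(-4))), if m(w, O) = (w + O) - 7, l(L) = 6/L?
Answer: -11117150/59 ≈ -1.8843e+5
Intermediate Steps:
m(w, O) = -7 + O + w (m(w, O) = (O + w) - 7 = -7 + O + w)
(-41*m(2, P((2*5)*(-4), 6)))*((-41 - 44)/(-28 + l(-4))) = (-41*(-7 + ((2*5)*(-4))**2 + 2))*((-41 - 44)/(-28 + 6/(-4))) = (-41*(-7 + (10*(-4))**2 + 2))*(-85/(-28 + 6*(-1/4))) = (-41*(-7 + (-40)**2 + 2))*(-85/(-28 - 3/2)) = (-41*(-7 + 1600 + 2))*(-85/(-59/2)) = (-41*1595)*(-85*(-2/59)) = -65395*170/59 = -11117150/59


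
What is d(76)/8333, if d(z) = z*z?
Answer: 5776/8333 ≈ 0.69315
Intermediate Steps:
d(z) = z²
d(76)/8333 = 76²/8333 = 5776*(1/8333) = 5776/8333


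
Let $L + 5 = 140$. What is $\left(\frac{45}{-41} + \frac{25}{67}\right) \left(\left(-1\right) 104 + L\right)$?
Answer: $- \frac{61690}{2747} \approx -22.457$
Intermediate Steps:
$L = 135$ ($L = -5 + 140 = 135$)
$\left(\frac{45}{-41} + \frac{25}{67}\right) \left(\left(-1\right) 104 + L\right) = \left(\frac{45}{-41} + \frac{25}{67}\right) \left(\left(-1\right) 104 + 135\right) = \left(45 \left(- \frac{1}{41}\right) + 25 \cdot \frac{1}{67}\right) \left(-104 + 135\right) = \left(- \frac{45}{41} + \frac{25}{67}\right) 31 = \left(- \frac{1990}{2747}\right) 31 = - \frac{61690}{2747}$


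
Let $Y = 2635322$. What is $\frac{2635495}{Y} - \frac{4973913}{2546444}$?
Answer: $- \frac{3198360962603}{3355349947484} \approx -0.95321$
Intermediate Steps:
$\frac{2635495}{Y} - \frac{4973913}{2546444} = \frac{2635495}{2635322} - \frac{4973913}{2546444} = - \frac{3198360962603}{3355349947484}$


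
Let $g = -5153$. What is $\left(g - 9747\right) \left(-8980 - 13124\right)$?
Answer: $329349600$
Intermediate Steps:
$\left(g - 9747\right) \left(-8980 - 13124\right) = \left(-5153 - 9747\right) \left(-8980 - 13124\right) = \left(-14900\right) \left(-22104\right) = 329349600$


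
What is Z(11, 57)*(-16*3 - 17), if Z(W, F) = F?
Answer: -3705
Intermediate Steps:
Z(11, 57)*(-16*3 - 17) = 57*(-16*3 - 17) = 57*(-48 - 17) = 57*(-65) = -3705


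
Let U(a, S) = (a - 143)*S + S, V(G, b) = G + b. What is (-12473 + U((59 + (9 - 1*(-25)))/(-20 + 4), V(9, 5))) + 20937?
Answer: 51157/8 ≈ 6394.6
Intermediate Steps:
U(a, S) = S + S*(-143 + a) (U(a, S) = (-143 + a)*S + S = S*(-143 + a) + S = S + S*(-143 + a))
(-12473 + U((59 + (9 - 1*(-25)))/(-20 + 4), V(9, 5))) + 20937 = (-12473 + (9 + 5)*(-142 + (59 + (9 - 1*(-25)))/(-20 + 4))) + 20937 = (-12473 + 14*(-142 + (59 + (9 + 25))/(-16))) + 20937 = (-12473 + 14*(-142 + (59 + 34)*(-1/16))) + 20937 = (-12473 + 14*(-142 + 93*(-1/16))) + 20937 = (-12473 + 14*(-142 - 93/16)) + 20937 = (-12473 + 14*(-2365/16)) + 20937 = (-12473 - 16555/8) + 20937 = -116339/8 + 20937 = 51157/8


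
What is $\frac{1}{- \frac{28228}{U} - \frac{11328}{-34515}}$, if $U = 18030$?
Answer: $- \frac{117195}{145018} \approx -0.80814$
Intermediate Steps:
$\frac{1}{- \frac{28228}{U} - \frac{11328}{-34515}} = \frac{1}{- \frac{28228}{18030} - \frac{11328}{-34515}} = \frac{1}{\left(-28228\right) \frac{1}{18030} - - \frac{64}{195}} = \frac{1}{- \frac{14114}{9015} + \frac{64}{195}} = \frac{1}{- \frac{145018}{117195}} = - \frac{117195}{145018}$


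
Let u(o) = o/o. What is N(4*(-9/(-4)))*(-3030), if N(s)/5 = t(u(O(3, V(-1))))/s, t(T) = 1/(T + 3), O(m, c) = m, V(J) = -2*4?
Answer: -2525/6 ≈ -420.83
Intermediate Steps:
V(J) = -8
u(o) = 1
t(T) = 1/(3 + T)
N(s) = 5/(4*s) (N(s) = 5*(1/((3 + 1)*s)) = 5*(1/(4*s)) = 5/(4*s))
N(4*(-9/(-4)))*(-3030) = (5/(4*((4*(-9/(-4))))))*(-3030) = (5/(4*((4*(-9*(-1/4))))))*(-3030) = (5/(4*((4*(9/4)))))*(-3030) = ((5/4)/9)*(-3030) = ((5/4)*(1/9))*(-3030) = (5/36)*(-3030) = -2525/6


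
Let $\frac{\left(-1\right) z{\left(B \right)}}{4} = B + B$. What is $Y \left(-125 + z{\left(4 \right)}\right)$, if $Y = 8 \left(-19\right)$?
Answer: $23864$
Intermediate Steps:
$Y = -152$
$z{\left(B \right)} = - 8 B$ ($z{\left(B \right)} = - 4 \left(B + B\right) = - 4 \cdot 2 B = - 8 B$)
$Y \left(-125 + z{\left(4 \right)}\right) = - 152 \left(-125 - 32\right) = \left(-152\right) \left(-157\right) = 23864$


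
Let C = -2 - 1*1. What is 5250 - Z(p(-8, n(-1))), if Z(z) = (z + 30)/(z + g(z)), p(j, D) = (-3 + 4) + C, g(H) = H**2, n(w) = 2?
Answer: 5236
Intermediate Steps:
C = -3 (C = -2 - 1 = -3)
p(j, D) = -2 (p(j, D) = (-3 + 4) - 3 = 1 - 3 = -2)
Z(z) = (30 + z)/(z + z**2) (Z(z) = (z + 30)/(z + z**2) = (30 + z)/(z + z**2))
5250 - Z(p(-8, n(-1))) = 5250 - (30 - 2)/((-2)*(1 - 2)) = 5250 - (-1)*28/(2*(-1)) = 5250 - (-1)*(-1)*28/2 = 5250 - 1*14 = 5250 - 14 = 5236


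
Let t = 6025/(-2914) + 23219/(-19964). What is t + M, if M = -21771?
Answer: -2918704973/134044 ≈ -21774.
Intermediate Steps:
t = -433049/134044 (t = 6025*(-1/2914) + 23219*(-1/19964) = -6025/2914 - 107/92 = -433049/134044 ≈ -3.2306)
t + M = -433049/134044 - 21771 = -2918704973/134044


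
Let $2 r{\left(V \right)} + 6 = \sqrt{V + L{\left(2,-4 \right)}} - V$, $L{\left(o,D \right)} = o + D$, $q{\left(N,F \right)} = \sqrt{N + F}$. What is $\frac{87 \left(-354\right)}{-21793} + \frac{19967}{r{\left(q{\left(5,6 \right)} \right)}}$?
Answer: $\frac{2 \left(-435048437 - 15399 \sqrt{-2 + \sqrt{11}} + 15399 \sqrt{11}\right)}{21793 \left(6 + \sqrt{11} - \sqrt{-2 + \sqrt{11}}\right)} \approx -4887.0$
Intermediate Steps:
$q{\left(N,F \right)} = \sqrt{F + N}$
$L{\left(o,D \right)} = D + o$
$r{\left(V \right)} = -3 + \frac{\sqrt{-2 + V}}{2} - \frac{V}{2}$ ($r{\left(V \right)} = -3 + \frac{\sqrt{V + \left(-4 + 2\right)} - V}{2} = -3 + \frac{\sqrt{V - 2} - V}{2} = -3 + \frac{\sqrt{-2 + V} - V}{2} = -3 - \left(\frac{V}{2} - \frac{\sqrt{-2 + V}}{2}\right) = -3 + \frac{\sqrt{-2 + V}}{2} - \frac{V}{2}$)
$\frac{87 \left(-354\right)}{-21793} + \frac{19967}{r{\left(q{\left(5,6 \right)} \right)}} = \frac{87 \left(-354\right)}{-21793} + \frac{19967}{-3 + \frac{\sqrt{-2 + \sqrt{6 + 5}}}{2} - \frac{\sqrt{6 + 5}}{2}} = \left(-30798\right) \left(- \frac{1}{21793}\right) + \frac{19967}{-3 + \frac{\sqrt{-2 + \sqrt{11}}}{2} - \frac{\sqrt{11}}{2}} = \frac{30798}{21793} + \frac{19967}{-3 + \frac{\sqrt{-2 + \sqrt{11}}}{2} - \frac{\sqrt{11}}{2}}$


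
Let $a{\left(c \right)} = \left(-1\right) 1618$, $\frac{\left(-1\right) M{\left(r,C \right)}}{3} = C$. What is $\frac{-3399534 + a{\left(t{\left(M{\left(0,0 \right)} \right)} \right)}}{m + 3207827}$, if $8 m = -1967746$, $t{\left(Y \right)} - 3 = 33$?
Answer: $- \frac{13604608}{11847435} \approx -1.1483$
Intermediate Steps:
$M{\left(r,C \right)} = - 3 C$
$t{\left(Y \right)} = 36$ ($t{\left(Y \right)} = 3 + 33 = 36$)
$a{\left(c \right)} = -1618$
$m = - \frac{983873}{4}$ ($m = \frac{1}{8} \left(-1967746\right) = - \frac{983873}{4} \approx -2.4597 \cdot 10^{5}$)
$\frac{-3399534 + a{\left(t{\left(M{\left(0,0 \right)} \right)} \right)}}{m + 3207827} = \frac{-3399534 - 1618}{- \frac{983873}{4} + 3207827} = - \frac{3401152}{\frac{11847435}{4}} = \left(-3401152\right) \frac{4}{11847435} = - \frac{13604608}{11847435}$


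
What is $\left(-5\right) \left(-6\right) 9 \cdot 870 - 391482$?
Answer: $-156582$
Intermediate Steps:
$\left(-5\right) \left(-6\right) 9 \cdot 870 - 391482 = 30 \cdot 9 \cdot 870 - 391482 = 270 \cdot 870 - 391482 = 234900 - 391482 = -156582$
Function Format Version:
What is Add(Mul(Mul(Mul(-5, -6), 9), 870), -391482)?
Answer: -156582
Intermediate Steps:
Add(Mul(Mul(Mul(-5, -6), 9), 870), -391482) = Add(Mul(Mul(30, 9), 870), -391482) = Add(Mul(270, 870), -391482) = Add(234900, -391482) = -156582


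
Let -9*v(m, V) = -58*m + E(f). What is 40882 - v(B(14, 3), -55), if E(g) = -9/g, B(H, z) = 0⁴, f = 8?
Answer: 327055/8 ≈ 40882.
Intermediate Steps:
B(H, z) = 0
v(m, V) = ⅛ + 58*m/9 (v(m, V) = -(-58*m - 9/8)/9 = -(-9/8 - 58*m)/9 = ⅛ + 58*m/9)
40882 - v(B(14, 3), -55) = 40882 - (⅛ + (58/9)*0) = 40882 - (⅛ + 0) = 40882 - 1*⅛ = 40882 - ⅛ = 327055/8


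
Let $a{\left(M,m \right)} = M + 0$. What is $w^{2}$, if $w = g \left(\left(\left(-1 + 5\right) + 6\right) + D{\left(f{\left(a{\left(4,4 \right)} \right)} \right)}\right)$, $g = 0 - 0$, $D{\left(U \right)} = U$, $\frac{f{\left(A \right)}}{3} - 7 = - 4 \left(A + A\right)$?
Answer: $0$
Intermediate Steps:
$a{\left(M,m \right)} = M$
$f{\left(A \right)} = 21 - 24 A$ ($f{\left(A \right)} = 21 + 3 \left(- 4 \left(A + A\right)\right) = 21 + 3 \left(- 4 \cdot 2 A\right) = 21 + 3 \left(- 8 A\right) = 21 - 24 A$)
$g = 0$ ($g = 0 + 0 = 0$)
$w = 0$ ($w = 0 \left(\left(\left(-1 + 5\right) + 6\right) + \left(21 - 96\right)\right) = 0 \left(\left(4 + 6\right) + \left(21 - 96\right)\right) = 0 \left(10 - 75\right) = 0 \left(-65\right) = 0$)
$w^{2} = 0^{2} = 0$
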